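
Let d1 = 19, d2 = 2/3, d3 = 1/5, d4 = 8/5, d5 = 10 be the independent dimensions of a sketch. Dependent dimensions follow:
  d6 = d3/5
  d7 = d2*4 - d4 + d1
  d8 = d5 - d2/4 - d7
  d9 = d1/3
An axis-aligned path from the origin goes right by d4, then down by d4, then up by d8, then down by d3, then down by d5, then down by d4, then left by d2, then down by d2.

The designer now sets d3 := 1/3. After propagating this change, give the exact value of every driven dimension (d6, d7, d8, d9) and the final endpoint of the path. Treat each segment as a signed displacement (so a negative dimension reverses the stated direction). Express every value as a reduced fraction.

Apply edit: d3 := 1/3
  d6 = d3/5 = 1/15
  d7 = d2*4 - d4 + d1 = 301/15
  d8 = d5 - d2/4 - d7 = -307/30
  d9 = d1/3 = 19/3
Walk from origin (0, 0):
  seg 1: right by d4 = 8/5 → (8/5, 0)
  seg 2: down by d4 = 8/5 → (8/5, -8/5)
  seg 3: up by d8 = -307/30 → (8/5, -71/6)
  seg 4: down by d3 = 1/3 → (8/5, -73/6)
  seg 5: down by d5 = 10 → (8/5, -133/6)
  seg 6: down by d4 = 8/5 → (8/5, -713/30)
  seg 7: left by d2 = 2/3 → (14/15, -713/30)
  seg 8: down by d2 = 2/3 → (14/15, -733/30)

d6 = 1/15
d7 = 301/15
d8 = -307/30
d9 = 19/3
endpoint = (14/15, -733/30)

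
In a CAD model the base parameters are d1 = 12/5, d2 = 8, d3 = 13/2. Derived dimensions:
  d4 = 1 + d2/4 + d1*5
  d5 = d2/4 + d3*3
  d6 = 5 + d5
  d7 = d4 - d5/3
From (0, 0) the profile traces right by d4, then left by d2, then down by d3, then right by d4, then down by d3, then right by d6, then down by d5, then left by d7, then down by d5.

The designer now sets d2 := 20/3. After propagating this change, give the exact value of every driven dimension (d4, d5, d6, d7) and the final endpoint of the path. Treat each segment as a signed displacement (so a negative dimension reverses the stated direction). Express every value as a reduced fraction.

Apply edit: d2 := 20/3
  d4 = 1 + d2/4 + d1*5 = 44/3
  d5 = d2/4 + d3*3 = 127/6
  d6 = 5 + d5 = 157/6
  d7 = d4 - d5/3 = 137/18
Walk from origin (0, 0):
  seg 1: right by d4 = 44/3 → (44/3, 0)
  seg 2: left by d2 = 20/3 → (8, 0)
  seg 3: down by d3 = 13/2 → (8, -13/2)
  seg 4: right by d4 = 44/3 → (68/3, -13/2)
  seg 5: down by d3 = 13/2 → (68/3, -13)
  seg 6: right by d6 = 157/6 → (293/6, -13)
  seg 7: down by d5 = 127/6 → (293/6, -205/6)
  seg 8: left by d7 = 137/18 → (371/9, -205/6)
  seg 9: down by d5 = 127/6 → (371/9, -166/3)

d4 = 44/3
d5 = 127/6
d6 = 157/6
d7 = 137/18
endpoint = (371/9, -166/3)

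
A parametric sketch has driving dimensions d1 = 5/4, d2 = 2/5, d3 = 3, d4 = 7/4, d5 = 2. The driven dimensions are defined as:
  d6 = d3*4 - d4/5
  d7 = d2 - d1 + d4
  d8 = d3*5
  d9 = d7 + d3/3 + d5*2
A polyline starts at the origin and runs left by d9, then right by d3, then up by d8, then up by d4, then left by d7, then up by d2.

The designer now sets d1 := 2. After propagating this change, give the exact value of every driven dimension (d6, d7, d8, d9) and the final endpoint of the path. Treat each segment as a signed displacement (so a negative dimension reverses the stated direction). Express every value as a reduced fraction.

Apply edit: d1 := 2
  d6 = d3*4 - d4/5 = 233/20
  d7 = d2 - d1 + d4 = 3/20
  d8 = d3*5 = 15
  d9 = d7 + d3/3 + d5*2 = 103/20
Walk from origin (0, 0):
  seg 1: left by d9 = 103/20 → (-103/20, 0)
  seg 2: right by d3 = 3 → (-43/20, 0)
  seg 3: up by d8 = 15 → (-43/20, 15)
  seg 4: up by d4 = 7/4 → (-43/20, 67/4)
  seg 5: left by d7 = 3/20 → (-23/10, 67/4)
  seg 6: up by d2 = 2/5 → (-23/10, 343/20)

d6 = 233/20
d7 = 3/20
d8 = 15
d9 = 103/20
endpoint = (-23/10, 343/20)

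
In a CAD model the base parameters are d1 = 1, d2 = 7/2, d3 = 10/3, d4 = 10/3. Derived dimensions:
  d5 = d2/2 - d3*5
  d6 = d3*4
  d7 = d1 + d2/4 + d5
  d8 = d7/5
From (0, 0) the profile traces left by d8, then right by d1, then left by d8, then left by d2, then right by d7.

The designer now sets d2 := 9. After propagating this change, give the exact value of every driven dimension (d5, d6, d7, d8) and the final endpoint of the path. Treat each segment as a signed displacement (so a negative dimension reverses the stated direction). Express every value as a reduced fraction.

d5 = -73/6
d6 = 40/3
d7 = -107/12
d8 = -107/60
endpoint = (-267/20, 0)

Apply edit: d2 := 9
  d5 = d2/2 - d3*5 = -73/6
  d6 = d3*4 = 40/3
  d7 = d1 + d2/4 + d5 = -107/12
  d8 = d7/5 = -107/60
Walk from origin (0, 0):
  seg 1: left by d8 = -107/60 → (107/60, 0)
  seg 2: right by d1 = 1 → (167/60, 0)
  seg 3: left by d8 = -107/60 → (137/30, 0)
  seg 4: left by d2 = 9 → (-133/30, 0)
  seg 5: right by d7 = -107/12 → (-267/20, 0)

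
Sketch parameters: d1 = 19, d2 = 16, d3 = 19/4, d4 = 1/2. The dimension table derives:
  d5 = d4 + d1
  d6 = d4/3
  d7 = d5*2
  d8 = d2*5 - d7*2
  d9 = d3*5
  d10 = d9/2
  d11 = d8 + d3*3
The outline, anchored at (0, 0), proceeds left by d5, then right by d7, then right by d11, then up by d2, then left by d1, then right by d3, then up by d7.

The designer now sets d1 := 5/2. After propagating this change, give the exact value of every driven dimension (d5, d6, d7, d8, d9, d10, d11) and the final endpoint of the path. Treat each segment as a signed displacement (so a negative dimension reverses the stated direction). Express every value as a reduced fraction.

Apply edit: d1 := 5/2
  d5 = d4 + d1 = 3
  d6 = d4/3 = 1/6
  d7 = d5*2 = 6
  d8 = d2*5 - d7*2 = 68
  d9 = d3*5 = 95/4
  d10 = d9/2 = 95/8
  d11 = d8 + d3*3 = 329/4
Walk from origin (0, 0):
  seg 1: left by d5 = 3 → (-3, 0)
  seg 2: right by d7 = 6 → (3, 0)
  seg 3: right by d11 = 329/4 → (341/4, 0)
  seg 4: up by d2 = 16 → (341/4, 16)
  seg 5: left by d1 = 5/2 → (331/4, 16)
  seg 6: right by d3 = 19/4 → (175/2, 16)
  seg 7: up by d7 = 6 → (175/2, 22)

d5 = 3
d6 = 1/6
d7 = 6
d8 = 68
d9 = 95/4
d10 = 95/8
d11 = 329/4
endpoint = (175/2, 22)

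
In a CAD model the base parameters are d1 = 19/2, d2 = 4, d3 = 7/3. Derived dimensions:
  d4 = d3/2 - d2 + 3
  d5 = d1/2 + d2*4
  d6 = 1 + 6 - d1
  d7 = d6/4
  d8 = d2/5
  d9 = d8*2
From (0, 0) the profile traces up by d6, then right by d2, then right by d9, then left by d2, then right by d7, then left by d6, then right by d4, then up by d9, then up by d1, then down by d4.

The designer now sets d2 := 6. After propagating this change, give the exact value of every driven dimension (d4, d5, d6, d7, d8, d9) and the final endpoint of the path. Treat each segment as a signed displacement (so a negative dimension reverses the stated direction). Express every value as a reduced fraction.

Apply edit: d2 := 6
  d4 = d3/2 - d2 + 3 = -11/6
  d5 = d1/2 + d2*4 = 115/4
  d6 = 1 + 6 - d1 = -5/2
  d7 = d6/4 = -5/8
  d8 = d2/5 = 6/5
  d9 = d8*2 = 12/5
Walk from origin (0, 0):
  seg 1: up by d6 = -5/2 → (0, -5/2)
  seg 2: right by d2 = 6 → (6, -5/2)
  seg 3: right by d9 = 12/5 → (42/5, -5/2)
  seg 4: left by d2 = 6 → (12/5, -5/2)
  seg 5: right by d7 = -5/8 → (71/40, -5/2)
  seg 6: left by d6 = -5/2 → (171/40, -5/2)
  seg 7: right by d4 = -11/6 → (293/120, -5/2)
  seg 8: up by d9 = 12/5 → (293/120, -1/10)
  seg 9: up by d1 = 19/2 → (293/120, 47/5)
  seg 10: down by d4 = -11/6 → (293/120, 337/30)

d4 = -11/6
d5 = 115/4
d6 = -5/2
d7 = -5/8
d8 = 6/5
d9 = 12/5
endpoint = (293/120, 337/30)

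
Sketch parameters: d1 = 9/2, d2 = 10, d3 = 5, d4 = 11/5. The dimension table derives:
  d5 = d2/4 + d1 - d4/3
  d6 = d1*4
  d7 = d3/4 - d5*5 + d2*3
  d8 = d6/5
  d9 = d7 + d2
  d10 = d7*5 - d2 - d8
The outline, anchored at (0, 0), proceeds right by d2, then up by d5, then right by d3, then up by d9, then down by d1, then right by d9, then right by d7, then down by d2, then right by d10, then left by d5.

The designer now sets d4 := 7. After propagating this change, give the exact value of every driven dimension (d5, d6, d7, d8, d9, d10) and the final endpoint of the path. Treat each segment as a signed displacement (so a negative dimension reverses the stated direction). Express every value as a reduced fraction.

d5 = 14/3
d6 = 18
d7 = 95/12
d8 = 18/5
d9 = 215/12
d10 = 1559/60
endpoint = (1243/20, 97/12)

Apply edit: d4 := 7
  d5 = d2/4 + d1 - d4/3 = 14/3
  d6 = d1*4 = 18
  d7 = d3/4 - d5*5 + d2*3 = 95/12
  d8 = d6/5 = 18/5
  d9 = d7 + d2 = 215/12
  d10 = d7*5 - d2 - d8 = 1559/60
Walk from origin (0, 0):
  seg 1: right by d2 = 10 → (10, 0)
  seg 2: up by d5 = 14/3 → (10, 14/3)
  seg 3: right by d3 = 5 → (15, 14/3)
  seg 4: up by d9 = 215/12 → (15, 271/12)
  seg 5: down by d1 = 9/2 → (15, 217/12)
  seg 6: right by d9 = 215/12 → (395/12, 217/12)
  seg 7: right by d7 = 95/12 → (245/6, 217/12)
  seg 8: down by d2 = 10 → (245/6, 97/12)
  seg 9: right by d10 = 1559/60 → (4009/60, 97/12)
  seg 10: left by d5 = 14/3 → (1243/20, 97/12)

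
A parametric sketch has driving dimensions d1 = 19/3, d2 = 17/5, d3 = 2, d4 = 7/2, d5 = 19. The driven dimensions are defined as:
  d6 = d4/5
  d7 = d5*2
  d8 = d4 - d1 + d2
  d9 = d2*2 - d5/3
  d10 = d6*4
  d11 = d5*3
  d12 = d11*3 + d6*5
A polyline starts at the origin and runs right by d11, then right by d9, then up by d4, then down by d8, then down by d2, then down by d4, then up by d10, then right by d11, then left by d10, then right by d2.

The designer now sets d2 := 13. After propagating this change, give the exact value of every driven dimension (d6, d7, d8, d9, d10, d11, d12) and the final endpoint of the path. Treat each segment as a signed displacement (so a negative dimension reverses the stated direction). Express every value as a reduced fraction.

d6 = 7/10
d7 = 38
d8 = 61/6
d9 = 59/3
d10 = 14/5
d11 = 57
d12 = 349/2
endpoint = (2158/15, -611/30)

Apply edit: d2 := 13
  d6 = d4/5 = 7/10
  d7 = d5*2 = 38
  d8 = d4 - d1 + d2 = 61/6
  d9 = d2*2 - d5/3 = 59/3
  d10 = d6*4 = 14/5
  d11 = d5*3 = 57
  d12 = d11*3 + d6*5 = 349/2
Walk from origin (0, 0):
  seg 1: right by d11 = 57 → (57, 0)
  seg 2: right by d9 = 59/3 → (230/3, 0)
  seg 3: up by d4 = 7/2 → (230/3, 7/2)
  seg 4: down by d8 = 61/6 → (230/3, -20/3)
  seg 5: down by d2 = 13 → (230/3, -59/3)
  seg 6: down by d4 = 7/2 → (230/3, -139/6)
  seg 7: up by d10 = 14/5 → (230/3, -611/30)
  seg 8: right by d11 = 57 → (401/3, -611/30)
  seg 9: left by d10 = 14/5 → (1963/15, -611/30)
  seg 10: right by d2 = 13 → (2158/15, -611/30)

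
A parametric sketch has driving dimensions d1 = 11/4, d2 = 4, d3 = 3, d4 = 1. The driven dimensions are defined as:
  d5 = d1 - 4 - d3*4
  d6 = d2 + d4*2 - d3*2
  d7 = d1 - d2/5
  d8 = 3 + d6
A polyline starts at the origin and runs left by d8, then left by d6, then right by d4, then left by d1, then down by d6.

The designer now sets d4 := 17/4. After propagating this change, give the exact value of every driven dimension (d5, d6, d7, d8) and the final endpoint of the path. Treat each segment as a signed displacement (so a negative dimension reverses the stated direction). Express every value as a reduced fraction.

d5 = -53/4
d6 = 13/2
d7 = 39/20
d8 = 19/2
endpoint = (-29/2, -13/2)

Apply edit: d4 := 17/4
  d5 = d1 - 4 - d3*4 = -53/4
  d6 = d2 + d4*2 - d3*2 = 13/2
  d7 = d1 - d2/5 = 39/20
  d8 = 3 + d6 = 19/2
Walk from origin (0, 0):
  seg 1: left by d8 = 19/2 → (-19/2, 0)
  seg 2: left by d6 = 13/2 → (-16, 0)
  seg 3: right by d4 = 17/4 → (-47/4, 0)
  seg 4: left by d1 = 11/4 → (-29/2, 0)
  seg 5: down by d6 = 13/2 → (-29/2, -13/2)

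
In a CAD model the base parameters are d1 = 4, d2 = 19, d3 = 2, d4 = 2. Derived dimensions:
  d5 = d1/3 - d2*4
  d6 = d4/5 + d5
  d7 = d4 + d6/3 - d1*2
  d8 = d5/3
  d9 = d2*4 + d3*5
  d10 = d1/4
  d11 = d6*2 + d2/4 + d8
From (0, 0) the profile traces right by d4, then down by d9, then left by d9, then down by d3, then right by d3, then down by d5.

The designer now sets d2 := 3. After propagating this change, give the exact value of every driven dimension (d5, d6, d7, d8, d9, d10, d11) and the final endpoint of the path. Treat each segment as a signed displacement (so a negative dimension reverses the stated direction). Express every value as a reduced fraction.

d5 = -32/3
d6 = -154/15
d7 = -424/45
d8 = -32/9
d9 = 22
d10 = 1
d11 = -4201/180
endpoint = (-18, -40/3)

Apply edit: d2 := 3
  d5 = d1/3 - d2*4 = -32/3
  d6 = d4/5 + d5 = -154/15
  d7 = d4 + d6/3 - d1*2 = -424/45
  d8 = d5/3 = -32/9
  d9 = d2*4 + d3*5 = 22
  d10 = d1/4 = 1
  d11 = d6*2 + d2/4 + d8 = -4201/180
Walk from origin (0, 0):
  seg 1: right by d4 = 2 → (2, 0)
  seg 2: down by d9 = 22 → (2, -22)
  seg 3: left by d9 = 22 → (-20, -22)
  seg 4: down by d3 = 2 → (-20, -24)
  seg 5: right by d3 = 2 → (-18, -24)
  seg 6: down by d5 = -32/3 → (-18, -40/3)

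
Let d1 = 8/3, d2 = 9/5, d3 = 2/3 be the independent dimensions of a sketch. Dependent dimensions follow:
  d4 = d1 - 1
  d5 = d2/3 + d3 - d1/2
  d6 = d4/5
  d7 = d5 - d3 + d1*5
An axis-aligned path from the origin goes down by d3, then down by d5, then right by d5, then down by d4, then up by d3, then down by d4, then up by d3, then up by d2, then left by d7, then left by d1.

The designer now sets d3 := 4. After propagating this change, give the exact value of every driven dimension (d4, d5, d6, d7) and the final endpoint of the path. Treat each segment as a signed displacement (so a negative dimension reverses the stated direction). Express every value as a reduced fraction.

d4 = 5/3
d5 = 49/15
d6 = 1/3
d7 = 63/5
endpoint = (-12, -4/5)

Apply edit: d3 := 4
  d4 = d1 - 1 = 5/3
  d5 = d2/3 + d3 - d1/2 = 49/15
  d6 = d4/5 = 1/3
  d7 = d5 - d3 + d1*5 = 63/5
Walk from origin (0, 0):
  seg 1: down by d3 = 4 → (0, -4)
  seg 2: down by d5 = 49/15 → (0, -109/15)
  seg 3: right by d5 = 49/15 → (49/15, -109/15)
  seg 4: down by d4 = 5/3 → (49/15, -134/15)
  seg 5: up by d3 = 4 → (49/15, -74/15)
  seg 6: down by d4 = 5/3 → (49/15, -33/5)
  seg 7: up by d3 = 4 → (49/15, -13/5)
  seg 8: up by d2 = 9/5 → (49/15, -4/5)
  seg 9: left by d7 = 63/5 → (-28/3, -4/5)
  seg 10: left by d1 = 8/3 → (-12, -4/5)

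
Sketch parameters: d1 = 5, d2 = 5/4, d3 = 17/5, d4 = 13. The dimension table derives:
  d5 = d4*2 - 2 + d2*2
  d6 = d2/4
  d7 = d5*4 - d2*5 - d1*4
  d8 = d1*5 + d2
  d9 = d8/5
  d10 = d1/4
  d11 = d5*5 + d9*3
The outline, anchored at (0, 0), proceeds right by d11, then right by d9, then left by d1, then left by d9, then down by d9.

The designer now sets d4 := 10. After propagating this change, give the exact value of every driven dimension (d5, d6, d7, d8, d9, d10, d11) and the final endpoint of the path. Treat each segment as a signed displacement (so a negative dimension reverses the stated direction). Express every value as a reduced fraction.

Apply edit: d4 := 10
  d5 = d4*2 - 2 + d2*2 = 41/2
  d6 = d2/4 = 5/16
  d7 = d5*4 - d2*5 - d1*4 = 223/4
  d8 = d1*5 + d2 = 105/4
  d9 = d8/5 = 21/4
  d10 = d1/4 = 5/4
  d11 = d5*5 + d9*3 = 473/4
Walk from origin (0, 0):
  seg 1: right by d11 = 473/4 → (473/4, 0)
  seg 2: right by d9 = 21/4 → (247/2, 0)
  seg 3: left by d1 = 5 → (237/2, 0)
  seg 4: left by d9 = 21/4 → (453/4, 0)
  seg 5: down by d9 = 21/4 → (453/4, -21/4)

d5 = 41/2
d6 = 5/16
d7 = 223/4
d8 = 105/4
d9 = 21/4
d10 = 5/4
d11 = 473/4
endpoint = (453/4, -21/4)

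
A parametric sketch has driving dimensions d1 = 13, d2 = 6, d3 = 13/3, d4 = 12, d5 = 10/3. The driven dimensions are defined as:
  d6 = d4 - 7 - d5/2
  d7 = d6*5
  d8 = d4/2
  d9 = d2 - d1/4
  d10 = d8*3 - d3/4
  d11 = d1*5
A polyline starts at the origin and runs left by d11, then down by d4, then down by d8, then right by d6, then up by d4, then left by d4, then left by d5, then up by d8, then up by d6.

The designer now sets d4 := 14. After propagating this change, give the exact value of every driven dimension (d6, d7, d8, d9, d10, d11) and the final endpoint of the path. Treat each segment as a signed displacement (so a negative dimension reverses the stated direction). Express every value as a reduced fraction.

d6 = 16/3
d7 = 80/3
d8 = 7
d9 = 11/4
d10 = 239/12
d11 = 65
endpoint = (-77, 16/3)

Apply edit: d4 := 14
  d6 = d4 - 7 - d5/2 = 16/3
  d7 = d6*5 = 80/3
  d8 = d4/2 = 7
  d9 = d2 - d1/4 = 11/4
  d10 = d8*3 - d3/4 = 239/12
  d11 = d1*5 = 65
Walk from origin (0, 0):
  seg 1: left by d11 = 65 → (-65, 0)
  seg 2: down by d4 = 14 → (-65, -14)
  seg 3: down by d8 = 7 → (-65, -21)
  seg 4: right by d6 = 16/3 → (-179/3, -21)
  seg 5: up by d4 = 14 → (-179/3, -7)
  seg 6: left by d4 = 14 → (-221/3, -7)
  seg 7: left by d5 = 10/3 → (-77, -7)
  seg 8: up by d8 = 7 → (-77, 0)
  seg 9: up by d6 = 16/3 → (-77, 16/3)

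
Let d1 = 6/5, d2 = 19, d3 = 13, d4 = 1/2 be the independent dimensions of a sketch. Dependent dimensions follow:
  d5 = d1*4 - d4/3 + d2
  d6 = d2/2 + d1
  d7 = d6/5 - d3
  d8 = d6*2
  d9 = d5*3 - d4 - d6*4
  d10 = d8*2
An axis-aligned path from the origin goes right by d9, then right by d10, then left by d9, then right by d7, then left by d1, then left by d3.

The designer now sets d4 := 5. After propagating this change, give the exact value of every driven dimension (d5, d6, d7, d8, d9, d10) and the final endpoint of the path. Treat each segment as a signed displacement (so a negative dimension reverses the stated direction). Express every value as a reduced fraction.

Apply edit: d4 := 5
  d5 = d1*4 - d4/3 + d2 = 332/15
  d6 = d2/2 + d1 = 107/10
  d7 = d6/5 - d3 = -543/50
  d8 = d6*2 = 107/5
  d9 = d5*3 - d4 - d6*4 = 93/5
  d10 = d8*2 = 214/5
Walk from origin (0, 0):
  seg 1: right by d9 = 93/5 → (93/5, 0)
  seg 2: right by d10 = 214/5 → (307/5, 0)
  seg 3: left by d9 = 93/5 → (214/5, 0)
  seg 4: right by d7 = -543/50 → (1597/50, 0)
  seg 5: left by d1 = 6/5 → (1537/50, 0)
  seg 6: left by d3 = 13 → (887/50, 0)

d5 = 332/15
d6 = 107/10
d7 = -543/50
d8 = 107/5
d9 = 93/5
d10 = 214/5
endpoint = (887/50, 0)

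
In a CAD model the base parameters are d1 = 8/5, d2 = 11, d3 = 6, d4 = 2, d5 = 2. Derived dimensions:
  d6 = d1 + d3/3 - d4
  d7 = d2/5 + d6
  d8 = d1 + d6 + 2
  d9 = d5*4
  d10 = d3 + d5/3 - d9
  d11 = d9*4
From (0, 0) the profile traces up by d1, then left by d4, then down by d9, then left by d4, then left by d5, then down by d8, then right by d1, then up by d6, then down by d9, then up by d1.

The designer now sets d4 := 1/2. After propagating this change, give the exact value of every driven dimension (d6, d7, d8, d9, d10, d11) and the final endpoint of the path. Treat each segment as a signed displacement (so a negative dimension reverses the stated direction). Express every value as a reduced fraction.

d6 = 31/10
d7 = 53/10
d8 = 67/10
d9 = 8
d10 = -4/3
d11 = 32
endpoint = (-7/5, -82/5)

Apply edit: d4 := 1/2
  d6 = d1 + d3/3 - d4 = 31/10
  d7 = d2/5 + d6 = 53/10
  d8 = d1 + d6 + 2 = 67/10
  d9 = d5*4 = 8
  d10 = d3 + d5/3 - d9 = -4/3
  d11 = d9*4 = 32
Walk from origin (0, 0):
  seg 1: up by d1 = 8/5 → (0, 8/5)
  seg 2: left by d4 = 1/2 → (-1/2, 8/5)
  seg 3: down by d9 = 8 → (-1/2, -32/5)
  seg 4: left by d4 = 1/2 → (-1, -32/5)
  seg 5: left by d5 = 2 → (-3, -32/5)
  seg 6: down by d8 = 67/10 → (-3, -131/10)
  seg 7: right by d1 = 8/5 → (-7/5, -131/10)
  seg 8: up by d6 = 31/10 → (-7/5, -10)
  seg 9: down by d9 = 8 → (-7/5, -18)
  seg 10: up by d1 = 8/5 → (-7/5, -82/5)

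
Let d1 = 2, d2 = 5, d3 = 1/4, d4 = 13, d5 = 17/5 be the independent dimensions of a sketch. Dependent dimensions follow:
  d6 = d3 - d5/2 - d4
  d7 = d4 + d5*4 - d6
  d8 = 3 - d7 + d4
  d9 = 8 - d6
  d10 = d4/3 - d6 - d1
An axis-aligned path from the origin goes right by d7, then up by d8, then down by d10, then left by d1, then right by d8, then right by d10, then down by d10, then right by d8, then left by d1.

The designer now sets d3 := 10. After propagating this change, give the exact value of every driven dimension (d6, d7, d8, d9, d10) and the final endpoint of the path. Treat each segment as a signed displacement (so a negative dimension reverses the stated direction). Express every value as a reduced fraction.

d6 = -47/10
d7 = 313/10
d8 = -153/10
d9 = 127/10
d10 = 211/30
endpoint = (56/15, -881/30)

Apply edit: d3 := 10
  d6 = d3 - d5/2 - d4 = -47/10
  d7 = d4 + d5*4 - d6 = 313/10
  d8 = 3 - d7 + d4 = -153/10
  d9 = 8 - d6 = 127/10
  d10 = d4/3 - d6 - d1 = 211/30
Walk from origin (0, 0):
  seg 1: right by d7 = 313/10 → (313/10, 0)
  seg 2: up by d8 = -153/10 → (313/10, -153/10)
  seg 3: down by d10 = 211/30 → (313/10, -67/3)
  seg 4: left by d1 = 2 → (293/10, -67/3)
  seg 5: right by d8 = -153/10 → (14, -67/3)
  seg 6: right by d10 = 211/30 → (631/30, -67/3)
  seg 7: down by d10 = 211/30 → (631/30, -881/30)
  seg 8: right by d8 = -153/10 → (86/15, -881/30)
  seg 9: left by d1 = 2 → (56/15, -881/30)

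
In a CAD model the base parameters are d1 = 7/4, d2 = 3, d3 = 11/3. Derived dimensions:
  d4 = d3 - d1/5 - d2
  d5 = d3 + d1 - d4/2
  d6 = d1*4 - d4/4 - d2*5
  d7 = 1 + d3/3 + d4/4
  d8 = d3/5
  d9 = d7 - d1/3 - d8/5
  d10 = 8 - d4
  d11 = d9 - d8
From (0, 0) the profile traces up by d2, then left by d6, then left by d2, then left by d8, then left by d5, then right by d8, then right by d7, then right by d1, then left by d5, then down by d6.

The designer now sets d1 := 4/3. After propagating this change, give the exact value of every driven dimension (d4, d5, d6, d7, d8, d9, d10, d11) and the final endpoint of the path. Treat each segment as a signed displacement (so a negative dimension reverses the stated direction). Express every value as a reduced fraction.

Apply edit: d1 := 4/3
  d4 = d3 - d1/5 - d2 = 2/5
  d5 = d3 + d1 - d4/2 = 24/5
  d6 = d1*4 - d4/4 - d2*5 = -293/30
  d7 = 1 + d3/3 + d4/4 = 209/90
  d8 = d3/5 = 11/15
  d9 = d7 - d1/3 - d8/5 = 779/450
  d10 = 8 - d4 = 38/5
  d11 = d9 - d8 = 449/450
Walk from origin (0, 0):
  seg 1: up by d2 = 3 → (0, 3)
  seg 2: left by d6 = -293/30 → (293/30, 3)
  seg 3: left by d2 = 3 → (203/30, 3)
  seg 4: left by d8 = 11/15 → (181/30, 3)
  seg 5: left by d5 = 24/5 → (37/30, 3)
  seg 6: right by d8 = 11/15 → (59/30, 3)
  seg 7: right by d7 = 209/90 → (193/45, 3)
  seg 8: right by d1 = 4/3 → (253/45, 3)
  seg 9: left by d5 = 24/5 → (37/45, 3)
  seg 10: down by d6 = -293/30 → (37/45, 383/30)

d4 = 2/5
d5 = 24/5
d6 = -293/30
d7 = 209/90
d8 = 11/15
d9 = 779/450
d10 = 38/5
d11 = 449/450
endpoint = (37/45, 383/30)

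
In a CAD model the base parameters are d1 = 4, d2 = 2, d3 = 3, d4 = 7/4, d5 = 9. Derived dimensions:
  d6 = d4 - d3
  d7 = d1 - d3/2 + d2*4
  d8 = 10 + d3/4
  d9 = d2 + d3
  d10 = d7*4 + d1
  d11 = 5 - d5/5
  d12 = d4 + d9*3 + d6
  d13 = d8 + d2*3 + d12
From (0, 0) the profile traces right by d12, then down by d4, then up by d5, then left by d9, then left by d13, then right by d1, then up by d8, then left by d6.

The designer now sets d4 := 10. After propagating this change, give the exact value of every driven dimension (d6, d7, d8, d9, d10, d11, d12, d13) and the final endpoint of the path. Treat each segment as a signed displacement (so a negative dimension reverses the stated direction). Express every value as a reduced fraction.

d6 = 7
d7 = 21/2
d8 = 43/4
d9 = 5
d10 = 46
d11 = 16/5
d12 = 32
d13 = 195/4
endpoint = (-99/4, 39/4)

Apply edit: d4 := 10
  d6 = d4 - d3 = 7
  d7 = d1 - d3/2 + d2*4 = 21/2
  d8 = 10 + d3/4 = 43/4
  d9 = d2 + d3 = 5
  d10 = d7*4 + d1 = 46
  d11 = 5 - d5/5 = 16/5
  d12 = d4 + d9*3 + d6 = 32
  d13 = d8 + d2*3 + d12 = 195/4
Walk from origin (0, 0):
  seg 1: right by d12 = 32 → (32, 0)
  seg 2: down by d4 = 10 → (32, -10)
  seg 3: up by d5 = 9 → (32, -1)
  seg 4: left by d9 = 5 → (27, -1)
  seg 5: left by d13 = 195/4 → (-87/4, -1)
  seg 6: right by d1 = 4 → (-71/4, -1)
  seg 7: up by d8 = 43/4 → (-71/4, 39/4)
  seg 8: left by d6 = 7 → (-99/4, 39/4)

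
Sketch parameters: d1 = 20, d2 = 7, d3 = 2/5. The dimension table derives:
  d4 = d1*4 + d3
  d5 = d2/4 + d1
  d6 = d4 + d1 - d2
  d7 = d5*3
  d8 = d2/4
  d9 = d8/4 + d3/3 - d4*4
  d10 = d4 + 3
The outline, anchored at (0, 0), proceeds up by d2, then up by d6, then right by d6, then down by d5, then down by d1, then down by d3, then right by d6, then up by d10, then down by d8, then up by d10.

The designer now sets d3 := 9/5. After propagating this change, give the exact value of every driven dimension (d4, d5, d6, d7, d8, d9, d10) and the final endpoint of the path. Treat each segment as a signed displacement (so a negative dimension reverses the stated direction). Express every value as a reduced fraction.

d4 = 409/5
d5 = 87/4
d6 = 474/5
d7 = 261/4
d8 = 7/4
d9 = -26093/80
d10 = 424/5
endpoint = (948/5, 2261/10)

Apply edit: d3 := 9/5
  d4 = d1*4 + d3 = 409/5
  d5 = d2/4 + d1 = 87/4
  d6 = d4 + d1 - d2 = 474/5
  d7 = d5*3 = 261/4
  d8 = d2/4 = 7/4
  d9 = d8/4 + d3/3 - d4*4 = -26093/80
  d10 = d4 + 3 = 424/5
Walk from origin (0, 0):
  seg 1: up by d2 = 7 → (0, 7)
  seg 2: up by d6 = 474/5 → (0, 509/5)
  seg 3: right by d6 = 474/5 → (474/5, 509/5)
  seg 4: down by d5 = 87/4 → (474/5, 1601/20)
  seg 5: down by d1 = 20 → (474/5, 1201/20)
  seg 6: down by d3 = 9/5 → (474/5, 233/4)
  seg 7: right by d6 = 474/5 → (948/5, 233/4)
  seg 8: up by d10 = 424/5 → (948/5, 2861/20)
  seg 9: down by d8 = 7/4 → (948/5, 1413/10)
  seg 10: up by d10 = 424/5 → (948/5, 2261/10)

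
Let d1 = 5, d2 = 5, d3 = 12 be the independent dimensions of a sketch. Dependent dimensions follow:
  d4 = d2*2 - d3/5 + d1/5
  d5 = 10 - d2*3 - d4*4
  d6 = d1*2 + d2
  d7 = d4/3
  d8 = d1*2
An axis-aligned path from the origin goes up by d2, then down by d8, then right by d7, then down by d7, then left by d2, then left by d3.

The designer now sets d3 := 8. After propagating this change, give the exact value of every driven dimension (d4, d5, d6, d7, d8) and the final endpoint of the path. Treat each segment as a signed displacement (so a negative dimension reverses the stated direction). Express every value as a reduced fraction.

Apply edit: d3 := 8
  d4 = d2*2 - d3/5 + d1/5 = 47/5
  d5 = 10 - d2*3 - d4*4 = -213/5
  d6 = d1*2 + d2 = 15
  d7 = d4/3 = 47/15
  d8 = d1*2 = 10
Walk from origin (0, 0):
  seg 1: up by d2 = 5 → (0, 5)
  seg 2: down by d8 = 10 → (0, -5)
  seg 3: right by d7 = 47/15 → (47/15, -5)
  seg 4: down by d7 = 47/15 → (47/15, -122/15)
  seg 5: left by d2 = 5 → (-28/15, -122/15)
  seg 6: left by d3 = 8 → (-148/15, -122/15)

d4 = 47/5
d5 = -213/5
d6 = 15
d7 = 47/15
d8 = 10
endpoint = (-148/15, -122/15)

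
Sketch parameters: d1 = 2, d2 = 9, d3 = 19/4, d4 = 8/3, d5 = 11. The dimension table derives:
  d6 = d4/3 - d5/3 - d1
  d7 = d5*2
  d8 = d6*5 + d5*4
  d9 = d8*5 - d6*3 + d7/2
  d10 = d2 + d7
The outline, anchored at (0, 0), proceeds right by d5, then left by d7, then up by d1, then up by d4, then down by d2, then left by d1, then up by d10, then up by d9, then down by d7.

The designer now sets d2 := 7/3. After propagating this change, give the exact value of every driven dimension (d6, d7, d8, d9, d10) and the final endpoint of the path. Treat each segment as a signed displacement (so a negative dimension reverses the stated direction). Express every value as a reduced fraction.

d6 = -43/9
d7 = 22
d8 = 181/9
d9 = 1133/9
d10 = 73/3
endpoint = (-13, 1175/9)

Apply edit: d2 := 7/3
  d6 = d4/3 - d5/3 - d1 = -43/9
  d7 = d5*2 = 22
  d8 = d6*5 + d5*4 = 181/9
  d9 = d8*5 - d6*3 + d7/2 = 1133/9
  d10 = d2 + d7 = 73/3
Walk from origin (0, 0):
  seg 1: right by d5 = 11 → (11, 0)
  seg 2: left by d7 = 22 → (-11, 0)
  seg 3: up by d1 = 2 → (-11, 2)
  seg 4: up by d4 = 8/3 → (-11, 14/3)
  seg 5: down by d2 = 7/3 → (-11, 7/3)
  seg 6: left by d1 = 2 → (-13, 7/3)
  seg 7: up by d10 = 73/3 → (-13, 80/3)
  seg 8: up by d9 = 1133/9 → (-13, 1373/9)
  seg 9: down by d7 = 22 → (-13, 1175/9)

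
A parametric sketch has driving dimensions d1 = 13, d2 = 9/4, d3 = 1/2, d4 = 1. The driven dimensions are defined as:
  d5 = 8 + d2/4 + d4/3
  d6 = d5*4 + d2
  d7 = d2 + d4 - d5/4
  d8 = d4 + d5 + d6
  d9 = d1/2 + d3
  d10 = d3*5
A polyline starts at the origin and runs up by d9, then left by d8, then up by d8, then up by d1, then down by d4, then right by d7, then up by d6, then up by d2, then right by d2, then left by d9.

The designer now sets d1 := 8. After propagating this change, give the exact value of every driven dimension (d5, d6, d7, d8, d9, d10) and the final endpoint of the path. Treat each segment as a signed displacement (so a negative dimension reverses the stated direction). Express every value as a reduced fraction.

d5 = 427/48
d6 = 227/6
d7 = 197/192
d8 = 2291/48
d9 = 9/2
d10 = 5/2
endpoint = (-3133/64, 1589/16)

Apply edit: d1 := 8
  d5 = 8 + d2/4 + d4/3 = 427/48
  d6 = d5*4 + d2 = 227/6
  d7 = d2 + d4 - d5/4 = 197/192
  d8 = d4 + d5 + d6 = 2291/48
  d9 = d1/2 + d3 = 9/2
  d10 = d3*5 = 5/2
Walk from origin (0, 0):
  seg 1: up by d9 = 9/2 → (0, 9/2)
  seg 2: left by d8 = 2291/48 → (-2291/48, 9/2)
  seg 3: up by d8 = 2291/48 → (-2291/48, 2507/48)
  seg 4: up by d1 = 8 → (-2291/48, 2891/48)
  seg 5: down by d4 = 1 → (-2291/48, 2843/48)
  seg 6: right by d7 = 197/192 → (-2989/64, 2843/48)
  seg 7: up by d6 = 227/6 → (-2989/64, 1553/16)
  seg 8: up by d2 = 9/4 → (-2989/64, 1589/16)
  seg 9: right by d2 = 9/4 → (-2845/64, 1589/16)
  seg 10: left by d9 = 9/2 → (-3133/64, 1589/16)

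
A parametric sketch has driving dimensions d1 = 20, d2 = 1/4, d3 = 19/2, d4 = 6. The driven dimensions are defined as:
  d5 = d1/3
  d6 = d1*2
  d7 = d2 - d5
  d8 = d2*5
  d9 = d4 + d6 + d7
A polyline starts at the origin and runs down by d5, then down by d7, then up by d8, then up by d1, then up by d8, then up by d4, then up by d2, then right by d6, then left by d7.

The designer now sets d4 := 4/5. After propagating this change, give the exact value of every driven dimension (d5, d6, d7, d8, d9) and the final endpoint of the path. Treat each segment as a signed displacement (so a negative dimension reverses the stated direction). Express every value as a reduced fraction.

Apply edit: d4 := 4/5
  d5 = d1/3 = 20/3
  d6 = d1*2 = 40
  d7 = d2 - d5 = -77/12
  d8 = d2*5 = 5/4
  d9 = d4 + d6 + d7 = 2063/60
Walk from origin (0, 0):
  seg 1: down by d5 = 20/3 → (0, -20/3)
  seg 2: down by d7 = -77/12 → (0, -1/4)
  seg 3: up by d8 = 5/4 → (0, 1)
  seg 4: up by d1 = 20 → (0, 21)
  seg 5: up by d8 = 5/4 → (0, 89/4)
  seg 6: up by d4 = 4/5 → (0, 461/20)
  seg 7: up by d2 = 1/4 → (0, 233/10)
  seg 8: right by d6 = 40 → (40, 233/10)
  seg 9: left by d7 = -77/12 → (557/12, 233/10)

d5 = 20/3
d6 = 40
d7 = -77/12
d8 = 5/4
d9 = 2063/60
endpoint = (557/12, 233/10)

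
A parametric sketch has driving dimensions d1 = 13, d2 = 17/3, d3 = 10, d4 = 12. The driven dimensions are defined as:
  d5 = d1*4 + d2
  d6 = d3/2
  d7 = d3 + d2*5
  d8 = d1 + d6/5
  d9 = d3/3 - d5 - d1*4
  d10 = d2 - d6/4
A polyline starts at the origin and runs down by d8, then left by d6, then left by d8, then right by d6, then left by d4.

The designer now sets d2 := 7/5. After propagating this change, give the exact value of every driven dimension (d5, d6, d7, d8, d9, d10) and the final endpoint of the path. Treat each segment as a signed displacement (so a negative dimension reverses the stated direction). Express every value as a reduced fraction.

Apply edit: d2 := 7/5
  d5 = d1*4 + d2 = 267/5
  d6 = d3/2 = 5
  d7 = d3 + d2*5 = 17
  d8 = d1 + d6/5 = 14
  d9 = d3/3 - d5 - d1*4 = -1531/15
  d10 = d2 - d6/4 = 3/20
Walk from origin (0, 0):
  seg 1: down by d8 = 14 → (0, -14)
  seg 2: left by d6 = 5 → (-5, -14)
  seg 3: left by d8 = 14 → (-19, -14)
  seg 4: right by d6 = 5 → (-14, -14)
  seg 5: left by d4 = 12 → (-26, -14)

d5 = 267/5
d6 = 5
d7 = 17
d8 = 14
d9 = -1531/15
d10 = 3/20
endpoint = (-26, -14)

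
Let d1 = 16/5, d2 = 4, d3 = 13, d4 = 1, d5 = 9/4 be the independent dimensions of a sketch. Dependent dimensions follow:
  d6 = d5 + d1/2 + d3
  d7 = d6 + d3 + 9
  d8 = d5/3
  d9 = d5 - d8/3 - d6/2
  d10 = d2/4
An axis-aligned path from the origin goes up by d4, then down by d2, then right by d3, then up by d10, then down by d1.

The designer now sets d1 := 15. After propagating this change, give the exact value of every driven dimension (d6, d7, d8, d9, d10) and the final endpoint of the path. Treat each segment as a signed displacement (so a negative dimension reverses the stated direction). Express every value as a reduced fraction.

Apply edit: d1 := 15
  d6 = d5 + d1/2 + d3 = 91/4
  d7 = d6 + d3 + 9 = 179/4
  d8 = d5/3 = 3/4
  d9 = d5 - d8/3 - d6/2 = -75/8
  d10 = d2/4 = 1
Walk from origin (0, 0):
  seg 1: up by d4 = 1 → (0, 1)
  seg 2: down by d2 = 4 → (0, -3)
  seg 3: right by d3 = 13 → (13, -3)
  seg 4: up by d10 = 1 → (13, -2)
  seg 5: down by d1 = 15 → (13, -17)

d6 = 91/4
d7 = 179/4
d8 = 3/4
d9 = -75/8
d10 = 1
endpoint = (13, -17)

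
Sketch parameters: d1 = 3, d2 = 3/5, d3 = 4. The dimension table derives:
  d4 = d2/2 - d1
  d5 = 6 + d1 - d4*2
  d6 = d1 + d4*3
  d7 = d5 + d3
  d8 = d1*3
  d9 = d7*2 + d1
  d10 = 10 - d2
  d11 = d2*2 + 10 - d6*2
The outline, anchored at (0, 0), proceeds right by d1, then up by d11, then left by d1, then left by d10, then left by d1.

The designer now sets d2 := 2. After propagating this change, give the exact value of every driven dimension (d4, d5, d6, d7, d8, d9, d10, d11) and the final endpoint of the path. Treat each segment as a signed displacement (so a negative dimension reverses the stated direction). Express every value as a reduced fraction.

Apply edit: d2 := 2
  d4 = d2/2 - d1 = -2
  d5 = 6 + d1 - d4*2 = 13
  d6 = d1 + d4*3 = -3
  d7 = d5 + d3 = 17
  d8 = d1*3 = 9
  d9 = d7*2 + d1 = 37
  d10 = 10 - d2 = 8
  d11 = d2*2 + 10 - d6*2 = 20
Walk from origin (0, 0):
  seg 1: right by d1 = 3 → (3, 0)
  seg 2: up by d11 = 20 → (3, 20)
  seg 3: left by d1 = 3 → (0, 20)
  seg 4: left by d10 = 8 → (-8, 20)
  seg 5: left by d1 = 3 → (-11, 20)

d4 = -2
d5 = 13
d6 = -3
d7 = 17
d8 = 9
d9 = 37
d10 = 8
d11 = 20
endpoint = (-11, 20)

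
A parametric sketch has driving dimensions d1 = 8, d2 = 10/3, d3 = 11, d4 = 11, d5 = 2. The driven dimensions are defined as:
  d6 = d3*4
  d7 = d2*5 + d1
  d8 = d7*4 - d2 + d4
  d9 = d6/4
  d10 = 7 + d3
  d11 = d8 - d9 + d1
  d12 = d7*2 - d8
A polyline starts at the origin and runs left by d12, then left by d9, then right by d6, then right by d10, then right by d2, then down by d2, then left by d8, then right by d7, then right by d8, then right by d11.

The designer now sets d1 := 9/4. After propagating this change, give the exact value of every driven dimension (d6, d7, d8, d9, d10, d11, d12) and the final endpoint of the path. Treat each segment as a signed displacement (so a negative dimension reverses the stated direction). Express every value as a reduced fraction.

d6 = 44
d7 = 227/12
d8 = 250/3
d9 = 11
d10 = 18
d11 = 895/12
d12 = -91/2
endpoint = (580/3, -10/3)

Apply edit: d1 := 9/4
  d6 = d3*4 = 44
  d7 = d2*5 + d1 = 227/12
  d8 = d7*4 - d2 + d4 = 250/3
  d9 = d6/4 = 11
  d10 = 7 + d3 = 18
  d11 = d8 - d9 + d1 = 895/12
  d12 = d7*2 - d8 = -91/2
Walk from origin (0, 0):
  seg 1: left by d12 = -91/2 → (91/2, 0)
  seg 2: left by d9 = 11 → (69/2, 0)
  seg 3: right by d6 = 44 → (157/2, 0)
  seg 4: right by d10 = 18 → (193/2, 0)
  seg 5: right by d2 = 10/3 → (599/6, 0)
  seg 6: down by d2 = 10/3 → (599/6, -10/3)
  seg 7: left by d8 = 250/3 → (33/2, -10/3)
  seg 8: right by d7 = 227/12 → (425/12, -10/3)
  seg 9: right by d8 = 250/3 → (475/4, -10/3)
  seg 10: right by d11 = 895/12 → (580/3, -10/3)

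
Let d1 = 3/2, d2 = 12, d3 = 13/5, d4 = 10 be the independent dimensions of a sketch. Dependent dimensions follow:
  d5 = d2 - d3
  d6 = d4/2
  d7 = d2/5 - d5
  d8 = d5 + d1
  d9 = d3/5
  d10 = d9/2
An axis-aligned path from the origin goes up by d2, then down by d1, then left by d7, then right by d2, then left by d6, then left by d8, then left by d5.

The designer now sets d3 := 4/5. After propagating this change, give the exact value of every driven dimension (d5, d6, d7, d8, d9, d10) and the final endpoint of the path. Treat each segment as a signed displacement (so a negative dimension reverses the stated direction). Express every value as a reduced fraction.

Apply edit: d3 := 4/5
  d5 = d2 - d3 = 56/5
  d6 = d4/2 = 5
  d7 = d2/5 - d5 = -44/5
  d8 = d5 + d1 = 127/10
  d9 = d3/5 = 4/25
  d10 = d9/2 = 2/25
Walk from origin (0, 0):
  seg 1: up by d2 = 12 → (0, 12)
  seg 2: down by d1 = 3/2 → (0, 21/2)
  seg 3: left by d7 = -44/5 → (44/5, 21/2)
  seg 4: right by d2 = 12 → (104/5, 21/2)
  seg 5: left by d6 = 5 → (79/5, 21/2)
  seg 6: left by d8 = 127/10 → (31/10, 21/2)
  seg 7: left by d5 = 56/5 → (-81/10, 21/2)

d5 = 56/5
d6 = 5
d7 = -44/5
d8 = 127/10
d9 = 4/25
d10 = 2/25
endpoint = (-81/10, 21/2)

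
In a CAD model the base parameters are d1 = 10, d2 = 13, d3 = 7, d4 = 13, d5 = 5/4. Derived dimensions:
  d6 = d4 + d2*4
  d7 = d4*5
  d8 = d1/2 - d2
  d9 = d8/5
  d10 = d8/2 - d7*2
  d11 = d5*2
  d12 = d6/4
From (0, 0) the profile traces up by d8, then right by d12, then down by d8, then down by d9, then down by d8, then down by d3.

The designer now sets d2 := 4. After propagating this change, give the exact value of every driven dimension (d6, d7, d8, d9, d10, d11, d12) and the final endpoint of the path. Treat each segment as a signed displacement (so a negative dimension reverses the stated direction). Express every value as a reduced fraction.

Apply edit: d2 := 4
  d6 = d4 + d2*4 = 29
  d7 = d4*5 = 65
  d8 = d1/2 - d2 = 1
  d9 = d8/5 = 1/5
  d10 = d8/2 - d7*2 = -259/2
  d11 = d5*2 = 5/2
  d12 = d6/4 = 29/4
Walk from origin (0, 0):
  seg 1: up by d8 = 1 → (0, 1)
  seg 2: right by d12 = 29/4 → (29/4, 1)
  seg 3: down by d8 = 1 → (29/4, 0)
  seg 4: down by d9 = 1/5 → (29/4, -1/5)
  seg 5: down by d8 = 1 → (29/4, -6/5)
  seg 6: down by d3 = 7 → (29/4, -41/5)

d6 = 29
d7 = 65
d8 = 1
d9 = 1/5
d10 = -259/2
d11 = 5/2
d12 = 29/4
endpoint = (29/4, -41/5)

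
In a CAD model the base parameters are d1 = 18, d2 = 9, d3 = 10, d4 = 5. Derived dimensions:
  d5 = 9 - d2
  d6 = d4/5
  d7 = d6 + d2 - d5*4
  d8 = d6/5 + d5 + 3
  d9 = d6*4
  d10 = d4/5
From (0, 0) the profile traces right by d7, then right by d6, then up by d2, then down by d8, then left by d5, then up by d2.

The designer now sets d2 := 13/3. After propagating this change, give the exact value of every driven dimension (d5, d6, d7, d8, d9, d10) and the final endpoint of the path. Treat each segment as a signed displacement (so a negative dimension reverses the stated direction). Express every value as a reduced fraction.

Apply edit: d2 := 13/3
  d5 = 9 - d2 = 14/3
  d6 = d4/5 = 1
  d7 = d6 + d2 - d5*4 = -40/3
  d8 = d6/5 + d5 + 3 = 118/15
  d9 = d6*4 = 4
  d10 = d4/5 = 1
Walk from origin (0, 0):
  seg 1: right by d7 = -40/3 → (-40/3, 0)
  seg 2: right by d6 = 1 → (-37/3, 0)
  seg 3: up by d2 = 13/3 → (-37/3, 13/3)
  seg 4: down by d8 = 118/15 → (-37/3, -53/15)
  seg 5: left by d5 = 14/3 → (-17, -53/15)
  seg 6: up by d2 = 13/3 → (-17, 4/5)

d5 = 14/3
d6 = 1
d7 = -40/3
d8 = 118/15
d9 = 4
d10 = 1
endpoint = (-17, 4/5)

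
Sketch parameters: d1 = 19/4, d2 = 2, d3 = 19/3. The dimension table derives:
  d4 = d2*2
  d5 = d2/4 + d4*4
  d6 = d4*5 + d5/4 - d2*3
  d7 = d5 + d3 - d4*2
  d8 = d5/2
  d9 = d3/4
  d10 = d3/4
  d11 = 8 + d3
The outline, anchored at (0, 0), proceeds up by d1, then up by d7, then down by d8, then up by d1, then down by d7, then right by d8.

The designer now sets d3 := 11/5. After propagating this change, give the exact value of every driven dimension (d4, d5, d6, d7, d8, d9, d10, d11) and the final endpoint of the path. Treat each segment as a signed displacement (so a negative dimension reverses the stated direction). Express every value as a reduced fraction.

d4 = 4
d5 = 33/2
d6 = 145/8
d7 = 107/10
d8 = 33/4
d9 = 11/20
d10 = 11/20
d11 = 51/5
endpoint = (33/4, 5/4)

Apply edit: d3 := 11/5
  d4 = d2*2 = 4
  d5 = d2/4 + d4*4 = 33/2
  d6 = d4*5 + d5/4 - d2*3 = 145/8
  d7 = d5 + d3 - d4*2 = 107/10
  d8 = d5/2 = 33/4
  d9 = d3/4 = 11/20
  d10 = d3/4 = 11/20
  d11 = 8 + d3 = 51/5
Walk from origin (0, 0):
  seg 1: up by d1 = 19/4 → (0, 19/4)
  seg 2: up by d7 = 107/10 → (0, 309/20)
  seg 3: down by d8 = 33/4 → (0, 36/5)
  seg 4: up by d1 = 19/4 → (0, 239/20)
  seg 5: down by d7 = 107/10 → (0, 5/4)
  seg 6: right by d8 = 33/4 → (33/4, 5/4)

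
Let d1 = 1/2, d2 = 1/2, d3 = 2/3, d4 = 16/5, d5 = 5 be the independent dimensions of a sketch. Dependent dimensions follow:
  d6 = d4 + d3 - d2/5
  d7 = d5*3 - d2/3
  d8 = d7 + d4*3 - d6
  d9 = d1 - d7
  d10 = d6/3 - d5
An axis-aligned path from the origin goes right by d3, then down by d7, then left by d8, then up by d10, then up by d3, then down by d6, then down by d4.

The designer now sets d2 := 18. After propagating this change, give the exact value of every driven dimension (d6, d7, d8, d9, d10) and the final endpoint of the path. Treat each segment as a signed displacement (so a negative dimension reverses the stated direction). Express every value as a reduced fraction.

d6 = 4/15
d7 = 9
d8 = 55/3
d9 = -17/2
d10 = -221/45
endpoint = (-53/3, -752/45)

Apply edit: d2 := 18
  d6 = d4 + d3 - d2/5 = 4/15
  d7 = d5*3 - d2/3 = 9
  d8 = d7 + d4*3 - d6 = 55/3
  d9 = d1 - d7 = -17/2
  d10 = d6/3 - d5 = -221/45
Walk from origin (0, 0):
  seg 1: right by d3 = 2/3 → (2/3, 0)
  seg 2: down by d7 = 9 → (2/3, -9)
  seg 3: left by d8 = 55/3 → (-53/3, -9)
  seg 4: up by d10 = -221/45 → (-53/3, -626/45)
  seg 5: up by d3 = 2/3 → (-53/3, -596/45)
  seg 6: down by d6 = 4/15 → (-53/3, -608/45)
  seg 7: down by d4 = 16/5 → (-53/3, -752/45)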